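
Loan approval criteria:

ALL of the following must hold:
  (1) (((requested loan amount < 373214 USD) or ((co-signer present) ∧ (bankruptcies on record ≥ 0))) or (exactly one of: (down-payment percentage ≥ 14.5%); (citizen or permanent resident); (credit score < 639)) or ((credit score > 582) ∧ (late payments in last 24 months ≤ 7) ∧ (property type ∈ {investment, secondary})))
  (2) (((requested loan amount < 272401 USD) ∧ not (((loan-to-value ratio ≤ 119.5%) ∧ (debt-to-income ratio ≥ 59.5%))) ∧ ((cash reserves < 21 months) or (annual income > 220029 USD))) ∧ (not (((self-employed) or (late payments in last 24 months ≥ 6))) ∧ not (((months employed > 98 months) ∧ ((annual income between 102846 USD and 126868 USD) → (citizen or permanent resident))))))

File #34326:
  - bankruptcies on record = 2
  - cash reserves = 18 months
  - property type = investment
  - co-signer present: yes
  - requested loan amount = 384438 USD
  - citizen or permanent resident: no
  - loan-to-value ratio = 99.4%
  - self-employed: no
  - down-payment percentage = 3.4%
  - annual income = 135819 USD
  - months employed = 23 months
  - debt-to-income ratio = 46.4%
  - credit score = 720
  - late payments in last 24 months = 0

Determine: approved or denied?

Denied

Atomic conditions:
  requested loan amount < 373214 USD: 384438 < 373214 is false
  co-signer present: yes → true
  bankruptcies on record ≥ 0: 2 ≥ 0 is true
  down-payment percentage ≥ 14.5%: 3.4 ≥ 14.5 is false
  citizen or permanent resident: no → false
  credit score < 639: 720 < 639 is false
  credit score > 582: 720 > 582 is true
  late payments in last 24 months ≤ 7: 0 ≤ 7 is true
  property type ∈ {investment, secondary}: investment is in the set → true
  requested loan amount < 272401 USD: 384438 < 272401 is false
  loan-to-value ratio ≤ 119.5%: 99.4 ≤ 119.5 is true
  debt-to-income ratio ≥ 59.5%: 46.4 ≥ 59.5 is false
  cash reserves < 21 months: 18 < 21 is true
  annual income > 220029 USD: 135819 > 220029 is false
  self-employed: no → false
  late payments in last 24 months ≥ 6: 0 ≥ 6 is false
  months employed > 98 months: 23 > 98 is false
  annual income between 102846 USD and 126868 USD: 135819 in [102846, 126868] is false
Combine:
[1.1.2] true AND true = true
[1.1] false OR true = true
[1.2] exactly-one(false, false, false) = false
[1.3] true AND true AND true = true
[1] true OR false OR true = true
[2.1.2.1] true AND false = false
[2.1.2] NOT false = true
[2.1.3] true OR false = true
[2.1] false AND true AND true = false
[2.2.1.1] false OR false = false
[2.2.1] NOT false = true
[2.2.2.1.2] false → false (antecedent false ⇒ implication holds) = true
[2.2.2.1] false AND true = false
[2.2.2] NOT false = true
[2.2] true AND true = true
[2] false AND true = false
[root] true AND false = false
Overall: false → denied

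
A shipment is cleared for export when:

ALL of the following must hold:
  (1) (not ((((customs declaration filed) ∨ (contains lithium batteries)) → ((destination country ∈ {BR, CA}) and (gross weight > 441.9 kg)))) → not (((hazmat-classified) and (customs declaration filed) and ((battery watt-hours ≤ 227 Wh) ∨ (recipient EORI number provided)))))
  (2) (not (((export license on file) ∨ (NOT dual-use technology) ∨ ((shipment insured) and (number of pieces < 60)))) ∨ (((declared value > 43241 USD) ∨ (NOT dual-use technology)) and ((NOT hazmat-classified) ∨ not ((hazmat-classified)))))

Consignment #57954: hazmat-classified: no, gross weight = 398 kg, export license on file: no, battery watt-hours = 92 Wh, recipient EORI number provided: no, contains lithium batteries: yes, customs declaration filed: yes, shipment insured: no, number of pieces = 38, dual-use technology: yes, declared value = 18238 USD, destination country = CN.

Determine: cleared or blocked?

Cleared

Atomic conditions:
  customs declaration filed: yes → true
  contains lithium batteries: yes → true
  destination country ∈ {BR, CA}: CN is not in the set → false
  gross weight > 441.9 kg: 398 > 441.9 is false
  hazmat-classified: no → false
  battery watt-hours ≤ 227 Wh: 92 ≤ 227 is true
  recipient EORI number provided: no → false
  export license on file: no → false
  NOT dual-use technology: yes → false
  shipment insured: no → false
  number of pieces < 60: 38 < 60 is true
  declared value > 43241 USD: 18238 > 43241 is false
  NOT hazmat-classified: no → true
Combine:
[1.1.1.1] true OR true = true
[1.1.1.2] false AND false = false
[1.1.1] true → false = false
[1.1] NOT false = true
[1.2.1.3] true OR false = true
[1.2.1] false AND true AND true = false
[1.2] NOT false = true
[1] true → true = true
[2.1.1.3] false AND true = false
[2.1.1] false OR false OR false = false
[2.1] NOT false = true
[2.2.1] false OR false = false
[2.2.2.2] NOT false = true
[2.2.2] true OR true = true
[2.2] false AND true = false
[2] true OR false = true
[root] true AND true = true
Overall: true → cleared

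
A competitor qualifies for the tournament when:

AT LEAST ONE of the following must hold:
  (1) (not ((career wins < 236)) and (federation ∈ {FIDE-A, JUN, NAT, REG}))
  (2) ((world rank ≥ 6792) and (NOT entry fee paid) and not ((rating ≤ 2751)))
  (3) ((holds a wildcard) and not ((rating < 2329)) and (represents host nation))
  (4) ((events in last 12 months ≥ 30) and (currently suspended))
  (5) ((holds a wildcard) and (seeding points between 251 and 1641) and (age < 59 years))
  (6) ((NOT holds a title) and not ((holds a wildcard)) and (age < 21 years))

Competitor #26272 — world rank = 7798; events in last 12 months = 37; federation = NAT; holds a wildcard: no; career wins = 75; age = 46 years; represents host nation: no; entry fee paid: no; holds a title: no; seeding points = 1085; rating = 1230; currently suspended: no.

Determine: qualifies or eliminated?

Eliminated

Atomic conditions:
  career wins < 236: 75 < 236 is true
  federation ∈ {FIDE-A, JUN, NAT, REG}: NAT is in the set → true
  world rank ≥ 6792: 7798 ≥ 6792 is true
  NOT entry fee paid: no → true
  rating ≤ 2751: 1230 ≤ 2751 is true
  holds a wildcard: no → false
  rating < 2329: 1230 < 2329 is true
  represents host nation: no → false
  events in last 12 months ≥ 30: 37 ≥ 30 is true
  currently suspended: no → false
  seeding points between 251 and 1641: 1085 in [251, 1641] is true
  age < 59 years: 46 < 59 is true
  NOT holds a title: no → true
  age < 21 years: 46 < 21 is false
Combine:
[1.1] NOT true = false
[1] false AND true = false
[2.3] NOT true = false
[2] true AND true AND false = false
[3.2] NOT true = false
[3] false AND false AND false = false
[4] true AND false = false
[5] false AND true AND true = false
[6.2] NOT false = true
[6] true AND true AND false = false
[root] false OR false OR false OR false OR false OR false = false
Overall: false → eliminated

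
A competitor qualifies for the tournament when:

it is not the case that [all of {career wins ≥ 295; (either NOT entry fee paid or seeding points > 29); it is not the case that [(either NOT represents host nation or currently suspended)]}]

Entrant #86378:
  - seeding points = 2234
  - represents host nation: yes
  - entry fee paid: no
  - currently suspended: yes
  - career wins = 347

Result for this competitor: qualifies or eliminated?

Atomic conditions:
  career wins ≥ 295: 347 ≥ 295 is true
  NOT entry fee paid: no → true
  seeding points > 29: 2234 > 29 is true
  NOT represents host nation: yes → false
  currently suspended: yes → true
Combine:
[1.2] true OR true = true
[1.3.1] false OR true = true
[1.3] NOT true = false
[1] true AND true AND false = false
[root] NOT false = true
Overall: true → qualifies

Qualifies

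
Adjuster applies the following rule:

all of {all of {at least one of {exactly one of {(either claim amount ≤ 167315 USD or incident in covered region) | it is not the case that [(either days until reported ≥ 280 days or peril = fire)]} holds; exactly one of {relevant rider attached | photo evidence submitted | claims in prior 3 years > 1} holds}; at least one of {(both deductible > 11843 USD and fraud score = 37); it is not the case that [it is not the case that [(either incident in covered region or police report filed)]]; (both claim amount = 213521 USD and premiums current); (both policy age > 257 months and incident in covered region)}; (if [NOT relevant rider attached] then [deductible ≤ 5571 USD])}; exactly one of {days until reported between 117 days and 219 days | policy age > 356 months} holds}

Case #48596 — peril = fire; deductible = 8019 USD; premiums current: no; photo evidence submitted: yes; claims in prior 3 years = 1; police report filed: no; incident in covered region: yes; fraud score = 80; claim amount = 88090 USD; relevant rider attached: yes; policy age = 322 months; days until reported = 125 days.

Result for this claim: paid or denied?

Atomic conditions:
  claim amount ≤ 167315 USD: 88090 ≤ 167315 is true
  incident in covered region: yes → true
  days until reported ≥ 280 days: 125 ≥ 280 is false
  peril = fire: fire == fire is true
  relevant rider attached: yes → true
  photo evidence submitted: yes → true
  claims in prior 3 years > 1: 1 > 1 is false
  deductible > 11843 USD: 8019 > 11843 is false
  fraud score = 37: 80 == 37 is false
  police report filed: no → false
  claim amount = 213521 USD: 88090 == 213521 is false
  premiums current: no → false
  policy age > 257 months: 322 > 257 is true
  NOT relevant rider attached: yes → false
  deductible ≤ 5571 USD: 8019 ≤ 5571 is false
  days until reported between 117 days and 219 days: 125 in [117, 219] is true
  policy age > 356 months: 322 > 356 is false
Combine:
[1.1.1.1] true OR true = true
[1.1.1.2.1] false OR true = true
[1.1.1.2] NOT true = false
[1.1.1] exactly-one(true, false) = true
[1.1.2] exactly-one(true, true, false) = false
[1.1] true OR false = true
[1.2.1] false AND false = false
[1.2.2.1.1] true OR false = true
[1.2.2.1] NOT true = false
[1.2.2] NOT false = true
[1.2.3] false AND false = false
[1.2.4] true AND true = true
[1.2] false OR true OR false OR true = true
[1.3] false → false (antecedent false ⇒ implication holds) = true
[1] true AND true AND true = true
[2] exactly-one(true, false) = true
[root] true AND true = true
Overall: true → paid

Paid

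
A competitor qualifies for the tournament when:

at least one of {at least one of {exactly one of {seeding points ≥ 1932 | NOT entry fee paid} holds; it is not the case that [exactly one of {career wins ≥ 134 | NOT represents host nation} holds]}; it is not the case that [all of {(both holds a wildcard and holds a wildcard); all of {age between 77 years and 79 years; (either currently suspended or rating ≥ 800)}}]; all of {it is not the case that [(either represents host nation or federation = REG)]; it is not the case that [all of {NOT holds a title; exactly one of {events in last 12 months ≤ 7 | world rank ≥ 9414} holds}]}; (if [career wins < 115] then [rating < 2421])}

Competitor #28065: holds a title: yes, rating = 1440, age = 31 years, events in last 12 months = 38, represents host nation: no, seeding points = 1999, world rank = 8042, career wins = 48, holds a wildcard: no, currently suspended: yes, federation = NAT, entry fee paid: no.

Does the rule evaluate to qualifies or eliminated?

Atomic conditions:
  seeding points ≥ 1932: 1999 ≥ 1932 is true
  NOT entry fee paid: no → true
  career wins ≥ 134: 48 ≥ 134 is false
  NOT represents host nation: no → true
  holds a wildcard: no → false
  age between 77 years and 79 years: 31 in [77, 79] is false
  currently suspended: yes → true
  rating ≥ 800: 1440 ≥ 800 is true
  represents host nation: no → false
  federation = REG: NAT == REG is false
  NOT holds a title: yes → false
  events in last 12 months ≤ 7: 38 ≤ 7 is false
  world rank ≥ 9414: 8042 ≥ 9414 is false
  career wins < 115: 48 < 115 is true
  rating < 2421: 1440 < 2421 is true
Combine:
[1.1] exactly-one(true, true) = false
[1.2.1] exactly-one(false, true) = true
[1.2] NOT true = false
[1] false OR false = false
[2.1.1] false AND false = false
[2.1.2.2] true OR true = true
[2.1.2] false AND true = false
[2.1] false AND false = false
[2] NOT false = true
[3.1.1] false OR false = false
[3.1] NOT false = true
[3.2.1.2] exactly-one(false, false) = false
[3.2.1] false AND false = false
[3.2] NOT false = true
[3] true AND true = true
[4] true → true = true
[root] false OR true OR true OR true = true
Overall: true → qualifies

Qualifies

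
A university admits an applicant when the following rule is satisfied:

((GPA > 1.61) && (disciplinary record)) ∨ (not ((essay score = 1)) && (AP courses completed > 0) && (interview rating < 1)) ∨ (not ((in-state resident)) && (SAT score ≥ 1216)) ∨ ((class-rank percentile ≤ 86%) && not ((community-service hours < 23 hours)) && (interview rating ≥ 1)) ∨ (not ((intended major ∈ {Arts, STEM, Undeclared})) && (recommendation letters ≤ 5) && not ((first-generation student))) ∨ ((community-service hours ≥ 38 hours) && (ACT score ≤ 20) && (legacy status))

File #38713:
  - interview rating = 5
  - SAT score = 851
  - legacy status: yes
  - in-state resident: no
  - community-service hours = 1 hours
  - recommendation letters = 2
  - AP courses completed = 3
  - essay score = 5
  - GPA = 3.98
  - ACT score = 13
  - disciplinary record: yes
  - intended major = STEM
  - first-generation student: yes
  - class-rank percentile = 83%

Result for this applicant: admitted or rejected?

Admitted

Atomic conditions:
  GPA > 1.61: 3.98 > 1.61 is true
  disciplinary record: yes → true
  essay score = 1: 5 == 1 is false
  AP courses completed > 0: 3 > 0 is true
  interview rating < 1: 5 < 1 is false
  in-state resident: no → false
  SAT score ≥ 1216: 851 ≥ 1216 is false
  class-rank percentile ≤ 86%: 83 ≤ 86 is true
  community-service hours < 23 hours: 1 < 23 is true
  interview rating ≥ 1: 5 ≥ 1 is true
  intended major ∈ {Arts, STEM, Undeclared}: STEM is in the set → true
  recommendation letters ≤ 5: 2 ≤ 5 is true
  first-generation student: yes → true
  community-service hours ≥ 38 hours: 1 ≥ 38 is false
  ACT score ≤ 20: 13 ≤ 20 is true
  legacy status: yes → true
Combine:
[1] true AND true = true
[2.1] NOT false = true
[2] true AND true AND false = false
[3.1] NOT false = true
[3] true AND false = false
[4.2] NOT true = false
[4] true AND false AND true = false
[5.1] NOT true = false
[5.3] NOT true = false
[5] false AND true AND false = false
[6] false AND true AND true = false
[root] true OR false OR false OR false OR false OR false = true
Overall: true → admitted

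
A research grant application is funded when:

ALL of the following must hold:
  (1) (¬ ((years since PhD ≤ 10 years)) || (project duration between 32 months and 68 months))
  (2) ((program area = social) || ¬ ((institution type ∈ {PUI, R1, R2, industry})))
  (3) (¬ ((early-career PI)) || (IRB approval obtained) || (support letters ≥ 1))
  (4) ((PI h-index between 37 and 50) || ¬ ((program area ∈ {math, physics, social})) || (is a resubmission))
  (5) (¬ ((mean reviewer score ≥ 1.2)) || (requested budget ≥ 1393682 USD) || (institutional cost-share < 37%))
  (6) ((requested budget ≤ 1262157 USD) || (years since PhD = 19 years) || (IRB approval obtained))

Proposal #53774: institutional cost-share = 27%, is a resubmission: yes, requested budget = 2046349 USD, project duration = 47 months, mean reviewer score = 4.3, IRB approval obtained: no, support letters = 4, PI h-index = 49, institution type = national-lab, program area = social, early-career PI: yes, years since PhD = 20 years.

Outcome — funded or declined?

Atomic conditions:
  years since PhD ≤ 10 years: 20 ≤ 10 is false
  project duration between 32 months and 68 months: 47 in [32, 68] is true
  program area = social: social == social is true
  institution type ∈ {PUI, R1, R2, industry}: national-lab is not in the set → false
  early-career PI: yes → true
  IRB approval obtained: no → false
  support letters ≥ 1: 4 ≥ 1 is true
  PI h-index between 37 and 50: 49 in [37, 50] is true
  program area ∈ {math, physics, social}: social is in the set → true
  is a resubmission: yes → true
  mean reviewer score ≥ 1.2: 4.3 ≥ 1.2 is true
  requested budget ≥ 1393682 USD: 2046349 ≥ 1393682 is true
  institutional cost-share < 37%: 27 < 37 is true
  requested budget ≤ 1262157 USD: 2046349 ≤ 1262157 is false
  years since PhD = 19 years: 20 == 19 is false
Combine:
[1.1] NOT false = true
[1] true OR true = true
[2.2] NOT false = true
[2] true OR true = true
[3.1] NOT true = false
[3] false OR false OR true = true
[4.2] NOT true = false
[4] true OR false OR true = true
[5.1] NOT true = false
[5] false OR true OR true = true
[6] false OR false OR false = false
[root] true AND true AND true AND true AND true AND false = false
Overall: false → declined

Declined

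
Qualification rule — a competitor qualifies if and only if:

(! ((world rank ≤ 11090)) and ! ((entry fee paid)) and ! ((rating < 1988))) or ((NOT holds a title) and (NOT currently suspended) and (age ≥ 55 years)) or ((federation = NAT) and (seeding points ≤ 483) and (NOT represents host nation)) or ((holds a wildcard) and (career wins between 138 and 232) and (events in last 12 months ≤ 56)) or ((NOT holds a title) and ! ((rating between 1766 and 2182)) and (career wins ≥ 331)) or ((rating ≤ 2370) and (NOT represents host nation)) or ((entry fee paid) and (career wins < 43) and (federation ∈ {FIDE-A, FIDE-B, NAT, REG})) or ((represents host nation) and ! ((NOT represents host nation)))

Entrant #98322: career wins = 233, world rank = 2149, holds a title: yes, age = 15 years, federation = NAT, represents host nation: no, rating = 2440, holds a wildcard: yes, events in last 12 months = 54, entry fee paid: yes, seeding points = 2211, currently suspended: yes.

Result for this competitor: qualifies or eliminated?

Eliminated

Atomic conditions:
  world rank ≤ 11090: 2149 ≤ 11090 is true
  entry fee paid: yes → true
  rating < 1988: 2440 < 1988 is false
  NOT holds a title: yes → false
  NOT currently suspended: yes → false
  age ≥ 55 years: 15 ≥ 55 is false
  federation = NAT: NAT == NAT is true
  seeding points ≤ 483: 2211 ≤ 483 is false
  NOT represents host nation: no → true
  holds a wildcard: yes → true
  career wins between 138 and 232: 233 in [138, 232] is false
  events in last 12 months ≤ 56: 54 ≤ 56 is true
  rating between 1766 and 2182: 2440 in [1766, 2182] is false
  career wins ≥ 331: 233 ≥ 331 is false
  rating ≤ 2370: 2440 ≤ 2370 is false
  career wins < 43: 233 < 43 is false
  federation ∈ {FIDE-A, FIDE-B, NAT, REG}: NAT is in the set → true
  represents host nation: no → false
Combine:
[1.1] NOT true = false
[1.2] NOT true = false
[1.3] NOT false = true
[1] false AND false AND true = false
[2] false AND false AND false = false
[3] true AND false AND true = false
[4] true AND false AND true = false
[5.2] NOT false = true
[5] false AND true AND false = false
[6] false AND true = false
[7] true AND false AND true = false
[8.2] NOT true = false
[8] false AND false = false
[root] false OR false OR false OR false OR false OR false OR false OR false = false
Overall: false → eliminated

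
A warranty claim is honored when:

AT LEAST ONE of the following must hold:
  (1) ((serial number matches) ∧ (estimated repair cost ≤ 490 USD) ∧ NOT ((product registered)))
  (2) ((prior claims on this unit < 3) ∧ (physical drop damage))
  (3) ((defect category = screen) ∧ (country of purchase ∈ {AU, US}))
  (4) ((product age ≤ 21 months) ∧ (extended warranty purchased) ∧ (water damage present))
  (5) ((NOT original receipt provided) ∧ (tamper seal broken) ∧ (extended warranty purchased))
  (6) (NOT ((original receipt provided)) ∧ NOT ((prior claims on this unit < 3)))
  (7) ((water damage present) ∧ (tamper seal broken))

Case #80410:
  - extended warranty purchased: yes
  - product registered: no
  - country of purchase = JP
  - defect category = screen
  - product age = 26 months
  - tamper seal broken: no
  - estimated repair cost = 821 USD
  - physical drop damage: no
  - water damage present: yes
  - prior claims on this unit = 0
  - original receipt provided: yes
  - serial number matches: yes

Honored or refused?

Atomic conditions:
  serial number matches: yes → true
  estimated repair cost ≤ 490 USD: 821 ≤ 490 is false
  product registered: no → false
  prior claims on this unit < 3: 0 < 3 is true
  physical drop damage: no → false
  defect category = screen: screen == screen is true
  country of purchase ∈ {AU, US}: JP is not in the set → false
  product age ≤ 21 months: 26 ≤ 21 is false
  extended warranty purchased: yes → true
  water damage present: yes → true
  NOT original receipt provided: yes → false
  tamper seal broken: no → false
  original receipt provided: yes → true
Combine:
[1.3] NOT false = true
[1] true AND false AND true = false
[2] true AND false = false
[3] true AND false = false
[4] false AND true AND true = false
[5] false AND false AND true = false
[6.1] NOT true = false
[6.2] NOT true = false
[6] false AND false = false
[7] true AND false = false
[root] false OR false OR false OR false OR false OR false OR false = false
Overall: false → refused

Refused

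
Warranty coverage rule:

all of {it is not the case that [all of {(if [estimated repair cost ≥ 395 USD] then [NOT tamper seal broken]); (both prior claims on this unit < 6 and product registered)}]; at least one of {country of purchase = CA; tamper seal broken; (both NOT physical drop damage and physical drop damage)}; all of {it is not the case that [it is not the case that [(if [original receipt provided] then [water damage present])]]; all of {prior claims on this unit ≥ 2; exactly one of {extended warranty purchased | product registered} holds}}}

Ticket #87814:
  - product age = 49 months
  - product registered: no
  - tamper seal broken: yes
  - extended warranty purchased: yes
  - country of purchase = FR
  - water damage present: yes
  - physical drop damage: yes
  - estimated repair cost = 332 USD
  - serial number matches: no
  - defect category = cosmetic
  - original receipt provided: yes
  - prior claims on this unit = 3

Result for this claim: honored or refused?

Honored

Atomic conditions:
  estimated repair cost ≥ 395 USD: 332 ≥ 395 is false
  NOT tamper seal broken: yes → false
  prior claims on this unit < 6: 3 < 6 is true
  product registered: no → false
  country of purchase = CA: FR == CA is false
  tamper seal broken: yes → true
  NOT physical drop damage: yes → false
  physical drop damage: yes → true
  original receipt provided: yes → true
  water damage present: yes → true
  prior claims on this unit ≥ 2: 3 ≥ 2 is true
  extended warranty purchased: yes → true
Combine:
[1.1.1] false → false (antecedent false ⇒ implication holds) = true
[1.1.2] true AND false = false
[1.1] true AND false = false
[1] NOT false = true
[2.3] false AND true = false
[2] false OR true OR false = true
[3.1.1.1] true → true = true
[3.1.1] NOT true = false
[3.1] NOT false = true
[3.2.2] exactly-one(true, false) = true
[3.2] true AND true = true
[3] true AND true = true
[root] true AND true AND true = true
Overall: true → honored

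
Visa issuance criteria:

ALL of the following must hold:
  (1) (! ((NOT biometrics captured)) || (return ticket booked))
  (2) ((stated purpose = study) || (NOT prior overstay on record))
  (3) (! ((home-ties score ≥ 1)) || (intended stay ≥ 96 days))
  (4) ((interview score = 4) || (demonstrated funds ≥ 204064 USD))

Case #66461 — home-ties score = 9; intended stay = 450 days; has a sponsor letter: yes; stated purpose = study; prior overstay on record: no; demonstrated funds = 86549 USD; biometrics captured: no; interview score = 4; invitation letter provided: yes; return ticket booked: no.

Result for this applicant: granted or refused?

Refused

Atomic conditions:
  NOT biometrics captured: no → true
  return ticket booked: no → false
  stated purpose = study: study == study is true
  NOT prior overstay on record: no → true
  home-ties score ≥ 1: 9 ≥ 1 is true
  intended stay ≥ 96 days: 450 ≥ 96 is true
  interview score = 4: 4 == 4 is true
  demonstrated funds ≥ 204064 USD: 86549 ≥ 204064 is false
Combine:
[1.1] NOT true = false
[1] false OR false = false
[2] true OR true = true
[3.1] NOT true = false
[3] false OR true = true
[4] true OR false = true
[root] false AND true AND true AND true = false
Overall: false → refused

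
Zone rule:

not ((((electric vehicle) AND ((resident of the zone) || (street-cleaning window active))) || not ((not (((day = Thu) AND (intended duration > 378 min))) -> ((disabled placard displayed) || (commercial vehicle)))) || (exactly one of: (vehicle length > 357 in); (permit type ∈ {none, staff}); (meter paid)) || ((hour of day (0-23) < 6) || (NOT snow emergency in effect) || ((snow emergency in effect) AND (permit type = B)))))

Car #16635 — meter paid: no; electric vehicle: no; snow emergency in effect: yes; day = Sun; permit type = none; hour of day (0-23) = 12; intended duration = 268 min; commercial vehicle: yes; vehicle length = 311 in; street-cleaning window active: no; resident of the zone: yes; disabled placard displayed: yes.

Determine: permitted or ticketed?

Atomic conditions:
  electric vehicle: no → false
  resident of the zone: yes → true
  street-cleaning window active: no → false
  day = Thu: Sun == Thu is false
  intended duration > 378 min: 268 > 378 is false
  disabled placard displayed: yes → true
  commercial vehicle: yes → true
  vehicle length > 357 in: 311 > 357 is false
  permit type ∈ {none, staff}: none is in the set → true
  meter paid: no → false
  hour of day (0-23) < 6: 12 < 6 is false
  NOT snow emergency in effect: yes → false
  snow emergency in effect: yes → true
  permit type = B: none == B is false
Combine:
[1.1.2] true OR false = true
[1.1] false AND true = false
[1.2.1.1.1] false AND false = false
[1.2.1.1] NOT false = true
[1.2.1.2] true OR true = true
[1.2.1] true → true = true
[1.2] NOT true = false
[1.3] exactly-one(false, true, false) = true
[1.4.3] true AND false = false
[1.4] false OR false OR false = false
[1] false OR false OR true OR false = true
[root] NOT true = false
Overall: false → ticketed

Ticketed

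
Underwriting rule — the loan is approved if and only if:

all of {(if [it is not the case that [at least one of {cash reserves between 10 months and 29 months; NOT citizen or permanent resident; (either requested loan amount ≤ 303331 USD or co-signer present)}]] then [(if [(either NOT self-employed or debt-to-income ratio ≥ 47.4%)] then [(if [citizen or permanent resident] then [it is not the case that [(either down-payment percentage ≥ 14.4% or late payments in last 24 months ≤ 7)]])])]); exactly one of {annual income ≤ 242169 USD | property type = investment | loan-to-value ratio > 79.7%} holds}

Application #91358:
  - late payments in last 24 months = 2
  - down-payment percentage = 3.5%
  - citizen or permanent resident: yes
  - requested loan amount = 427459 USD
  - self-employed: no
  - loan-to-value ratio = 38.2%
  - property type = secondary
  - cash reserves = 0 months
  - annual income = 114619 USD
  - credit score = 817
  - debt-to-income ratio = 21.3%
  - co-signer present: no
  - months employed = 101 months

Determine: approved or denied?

Denied

Atomic conditions:
  cash reserves between 10 months and 29 months: 0 in [10, 29] is false
  NOT citizen or permanent resident: yes → false
  requested loan amount ≤ 303331 USD: 427459 ≤ 303331 is false
  co-signer present: no → false
  NOT self-employed: no → true
  debt-to-income ratio ≥ 47.4%: 21.3 ≥ 47.4 is false
  citizen or permanent resident: yes → true
  down-payment percentage ≥ 14.4%: 3.5 ≥ 14.4 is false
  late payments in last 24 months ≤ 7: 2 ≤ 7 is true
  annual income ≤ 242169 USD: 114619 ≤ 242169 is true
  property type = investment: secondary == investment is false
  loan-to-value ratio > 79.7%: 38.2 > 79.7 is false
Combine:
[1.1.1.3] false OR false = false
[1.1.1] false OR false OR false = false
[1.1] NOT false = true
[1.2.1] true OR false = true
[1.2.2.2.1] false OR true = true
[1.2.2.2] NOT true = false
[1.2.2] true → false = false
[1.2] true → false = false
[1] true → false = false
[2] exactly-one(true, false, false) = true
[root] false AND true = false
Overall: false → denied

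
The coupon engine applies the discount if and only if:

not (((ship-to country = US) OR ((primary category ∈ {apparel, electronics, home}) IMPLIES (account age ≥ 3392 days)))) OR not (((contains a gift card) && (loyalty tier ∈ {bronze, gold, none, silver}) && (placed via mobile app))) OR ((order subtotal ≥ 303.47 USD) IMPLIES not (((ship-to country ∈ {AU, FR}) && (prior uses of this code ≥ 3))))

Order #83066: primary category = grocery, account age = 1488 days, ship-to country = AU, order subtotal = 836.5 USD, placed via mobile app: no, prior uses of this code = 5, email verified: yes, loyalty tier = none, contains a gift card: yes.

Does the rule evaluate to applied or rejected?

Applied

Atomic conditions:
  ship-to country = US: AU == US is false
  primary category ∈ {apparel, electronics, home}: grocery is not in the set → false
  account age ≥ 3392 days: 1488 ≥ 3392 is false
  contains a gift card: yes → true
  loyalty tier ∈ {bronze, gold, none, silver}: none is in the set → true
  placed via mobile app: no → false
  order subtotal ≥ 303.47 USD: 836.5 ≥ 303.47 is true
  ship-to country ∈ {AU, FR}: AU is in the set → true
  prior uses of this code ≥ 3: 5 ≥ 3 is true
Combine:
[1.1.2] false → false (antecedent false ⇒ implication holds) = true
[1.1] false OR true = true
[1] NOT true = false
[2.1] true AND true AND false = false
[2] NOT false = true
[3.2.1] true AND true = true
[3.2] NOT true = false
[3] true → false = false
[root] false OR true OR false = true
Overall: true → applied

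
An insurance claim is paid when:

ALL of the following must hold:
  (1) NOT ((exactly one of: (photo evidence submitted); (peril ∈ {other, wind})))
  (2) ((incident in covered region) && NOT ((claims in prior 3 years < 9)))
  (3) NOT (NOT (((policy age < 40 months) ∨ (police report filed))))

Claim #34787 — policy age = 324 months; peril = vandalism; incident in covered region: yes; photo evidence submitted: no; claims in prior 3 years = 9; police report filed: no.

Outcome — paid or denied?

Atomic conditions:
  photo evidence submitted: no → false
  peril ∈ {other, wind}: vandalism is not in the set → false
  incident in covered region: yes → true
  claims in prior 3 years < 9: 9 < 9 is false
  policy age < 40 months: 324 < 40 is false
  police report filed: no → false
Combine:
[1.1] exactly-one(false, false) = false
[1] NOT false = true
[2.2] NOT false = true
[2] true AND true = true
[3.1.1] false OR false = false
[3.1] NOT false = true
[3] NOT true = false
[root] true AND true AND false = false
Overall: false → denied

Denied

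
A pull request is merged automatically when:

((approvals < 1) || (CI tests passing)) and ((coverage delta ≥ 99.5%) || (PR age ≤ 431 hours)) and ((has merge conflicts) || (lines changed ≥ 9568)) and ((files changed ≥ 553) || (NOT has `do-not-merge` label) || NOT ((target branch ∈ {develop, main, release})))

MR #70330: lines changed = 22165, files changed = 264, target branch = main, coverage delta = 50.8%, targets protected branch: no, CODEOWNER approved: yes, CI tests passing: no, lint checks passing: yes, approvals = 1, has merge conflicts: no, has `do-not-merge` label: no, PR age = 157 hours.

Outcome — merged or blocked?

Atomic conditions:
  approvals < 1: 1 < 1 is false
  CI tests passing: no → false
  coverage delta ≥ 99.5%: 50.8 ≥ 99.5 is false
  PR age ≤ 431 hours: 157 ≤ 431 is true
  has merge conflicts: no → false
  lines changed ≥ 9568: 22165 ≥ 9568 is true
  files changed ≥ 553: 264 ≥ 553 is false
  NOT has `do-not-merge` label: no → true
  target branch ∈ {develop, main, release}: main is in the set → true
Combine:
[1] false OR false = false
[2] false OR true = true
[3] false OR true = true
[4.3] NOT true = false
[4] false OR true OR false = true
[root] false AND true AND true AND true = false
Overall: false → blocked

Blocked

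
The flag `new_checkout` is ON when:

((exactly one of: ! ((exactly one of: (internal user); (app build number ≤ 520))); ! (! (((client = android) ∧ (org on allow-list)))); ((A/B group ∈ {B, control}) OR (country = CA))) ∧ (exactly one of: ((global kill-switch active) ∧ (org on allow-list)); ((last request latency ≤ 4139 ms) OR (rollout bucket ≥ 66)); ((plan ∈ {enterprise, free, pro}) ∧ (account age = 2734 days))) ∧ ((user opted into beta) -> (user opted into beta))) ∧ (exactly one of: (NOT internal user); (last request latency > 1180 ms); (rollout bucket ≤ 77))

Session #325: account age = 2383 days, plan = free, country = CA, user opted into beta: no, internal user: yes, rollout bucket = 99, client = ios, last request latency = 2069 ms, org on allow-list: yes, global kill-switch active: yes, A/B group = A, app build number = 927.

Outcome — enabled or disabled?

Disabled

Atomic conditions:
  internal user: yes → true
  app build number ≤ 520: 927 ≤ 520 is false
  client = android: ios == android is false
  org on allow-list: yes → true
  A/B group ∈ {B, control}: A is not in the set → false
  country = CA: CA == CA is true
  global kill-switch active: yes → true
  last request latency ≤ 4139 ms: 2069 ≤ 4139 is true
  rollout bucket ≥ 66: 99 ≥ 66 is true
  plan ∈ {enterprise, free, pro}: free is in the set → true
  account age = 2734 days: 2383 == 2734 is false
  user opted into beta: no → false
  NOT internal user: yes → false
  last request latency > 1180 ms: 2069 > 1180 is true
  rollout bucket ≤ 77: 99 ≤ 77 is false
Combine:
[1.1.1.1] exactly-one(true, false) = true
[1.1.1] NOT true = false
[1.1.2.1.1] false AND true = false
[1.1.2.1] NOT false = true
[1.1.2] NOT true = false
[1.1.3] false OR true = true
[1.1] exactly-one(false, false, true) = true
[1.2.1] true AND true = true
[1.2.2] true OR true = true
[1.2.3] true AND false = false
[1.2] exactly-one(true, true, false) = false
[1.3] false → false (antecedent false ⇒ implication holds) = true
[1] true AND false AND true = false
[2] exactly-one(false, true, false) = true
[root] false AND true = false
Overall: false → disabled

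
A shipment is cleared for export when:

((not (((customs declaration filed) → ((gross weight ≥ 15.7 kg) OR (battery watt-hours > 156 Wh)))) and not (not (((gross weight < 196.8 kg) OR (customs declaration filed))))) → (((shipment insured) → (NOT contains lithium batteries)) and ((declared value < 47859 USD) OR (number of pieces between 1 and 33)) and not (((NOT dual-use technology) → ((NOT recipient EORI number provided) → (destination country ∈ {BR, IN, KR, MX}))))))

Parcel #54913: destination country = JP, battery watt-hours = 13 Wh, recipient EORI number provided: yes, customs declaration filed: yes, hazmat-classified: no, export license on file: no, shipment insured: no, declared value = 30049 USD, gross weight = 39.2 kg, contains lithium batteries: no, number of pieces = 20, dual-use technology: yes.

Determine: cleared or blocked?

Cleared

Atomic conditions:
  customs declaration filed: yes → true
  gross weight ≥ 15.7 kg: 39.2 ≥ 15.7 is true
  battery watt-hours > 156 Wh: 13 > 156 is false
  gross weight < 196.8 kg: 39.2 < 196.8 is true
  shipment insured: no → false
  NOT contains lithium batteries: no → true
  declared value < 47859 USD: 30049 < 47859 is true
  number of pieces between 1 and 33: 20 in [1, 33] is true
  NOT dual-use technology: yes → false
  NOT recipient EORI number provided: yes → false
  destination country ∈ {BR, IN, KR, MX}: JP is not in the set → false
Combine:
[1.1.1.2] true OR false = true
[1.1.1] true → true = true
[1.1] NOT true = false
[1.2.1.1] true OR true = true
[1.2.1] NOT true = false
[1.2] NOT false = true
[1] false AND true = false
[2.1] false → true (antecedent false ⇒ implication holds) = true
[2.2] true OR true = true
[2.3.1.2] false → false (antecedent false ⇒ implication holds) = true
[2.3.1] false → true (antecedent false ⇒ implication holds) = true
[2.3] NOT true = false
[2] true AND true AND false = false
[root] false → false (antecedent false ⇒ implication holds) = true
Overall: true → cleared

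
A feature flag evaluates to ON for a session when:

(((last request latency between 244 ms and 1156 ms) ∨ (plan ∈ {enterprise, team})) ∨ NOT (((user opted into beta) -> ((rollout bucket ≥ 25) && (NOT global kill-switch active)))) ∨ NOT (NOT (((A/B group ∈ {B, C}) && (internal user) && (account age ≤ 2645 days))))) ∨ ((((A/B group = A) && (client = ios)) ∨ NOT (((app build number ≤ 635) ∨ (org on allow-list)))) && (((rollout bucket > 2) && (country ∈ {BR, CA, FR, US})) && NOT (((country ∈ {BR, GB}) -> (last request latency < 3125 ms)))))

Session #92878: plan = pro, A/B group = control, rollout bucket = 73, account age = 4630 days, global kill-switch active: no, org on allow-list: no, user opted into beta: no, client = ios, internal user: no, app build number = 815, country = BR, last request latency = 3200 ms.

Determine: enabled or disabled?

Atomic conditions:
  last request latency between 244 ms and 1156 ms: 3200 in [244, 1156] is false
  plan ∈ {enterprise, team}: pro is not in the set → false
  user opted into beta: no → false
  rollout bucket ≥ 25: 73 ≥ 25 is true
  NOT global kill-switch active: no → true
  A/B group ∈ {B, C}: control is not in the set → false
  internal user: no → false
  account age ≤ 2645 days: 4630 ≤ 2645 is false
  A/B group = A: control == A is false
  client = ios: ios == ios is true
  app build number ≤ 635: 815 ≤ 635 is false
  org on allow-list: no → false
  rollout bucket > 2: 73 > 2 is true
  country ∈ {BR, CA, FR, US}: BR is in the set → true
  country ∈ {BR, GB}: BR is in the set → true
  last request latency < 3125 ms: 3200 < 3125 is false
Combine:
[1.1] false OR false = false
[1.2.1.2] true AND true = true
[1.2.1] false → true (antecedent false ⇒ implication holds) = true
[1.2] NOT true = false
[1.3.1.1] false AND false AND false = false
[1.3.1] NOT false = true
[1.3] NOT true = false
[1] false OR false OR false = false
[2.1.1] false AND true = false
[2.1.2.1] false OR false = false
[2.1.2] NOT false = true
[2.1] false OR true = true
[2.2.1] true AND true = true
[2.2.2.1] true → false = false
[2.2.2] NOT false = true
[2.2] true AND true = true
[2] true AND true = true
[root] false OR true = true
Overall: true → enabled

Enabled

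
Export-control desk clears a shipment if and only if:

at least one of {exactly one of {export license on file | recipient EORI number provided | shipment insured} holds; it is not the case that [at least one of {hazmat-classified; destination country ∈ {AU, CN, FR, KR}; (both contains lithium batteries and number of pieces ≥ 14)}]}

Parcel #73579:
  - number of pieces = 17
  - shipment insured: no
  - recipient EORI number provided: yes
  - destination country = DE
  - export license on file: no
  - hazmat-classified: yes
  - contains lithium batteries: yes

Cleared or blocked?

Cleared

Atomic conditions:
  export license on file: no → false
  recipient EORI number provided: yes → true
  shipment insured: no → false
  hazmat-classified: yes → true
  destination country ∈ {AU, CN, FR, KR}: DE is not in the set → false
  contains lithium batteries: yes → true
  number of pieces ≥ 14: 17 ≥ 14 is true
Combine:
[1] exactly-one(false, true, false) = true
[2.1.3] true AND true = true
[2.1] true OR false OR true = true
[2] NOT true = false
[root] true OR false = true
Overall: true → cleared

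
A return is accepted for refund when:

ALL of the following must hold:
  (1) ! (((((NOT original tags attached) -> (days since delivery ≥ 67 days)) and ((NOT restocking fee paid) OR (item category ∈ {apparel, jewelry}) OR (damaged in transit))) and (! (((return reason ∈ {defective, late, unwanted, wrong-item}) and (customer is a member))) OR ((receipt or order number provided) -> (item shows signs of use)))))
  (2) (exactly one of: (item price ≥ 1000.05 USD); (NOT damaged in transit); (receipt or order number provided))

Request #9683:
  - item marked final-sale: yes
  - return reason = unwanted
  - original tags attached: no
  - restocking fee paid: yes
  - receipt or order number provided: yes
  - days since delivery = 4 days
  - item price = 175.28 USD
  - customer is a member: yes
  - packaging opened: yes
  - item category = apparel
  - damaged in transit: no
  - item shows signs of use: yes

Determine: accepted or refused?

Refused

Atomic conditions:
  NOT original tags attached: no → true
  days since delivery ≥ 67 days: 4 ≥ 67 is false
  NOT restocking fee paid: yes → false
  item category ∈ {apparel, jewelry}: apparel is in the set → true
  damaged in transit: no → false
  return reason ∈ {defective, late, unwanted, wrong-item}: unwanted is in the set → true
  customer is a member: yes → true
  receipt or order number provided: yes → true
  item shows signs of use: yes → true
  item price ≥ 1000.05 USD: 175.28 ≥ 1000.05 is false
  NOT damaged in transit: no → true
Combine:
[1.1.1.1] true → false = false
[1.1.1.2] false OR true OR false = true
[1.1.1] false AND true = false
[1.1.2.1.1] true AND true = true
[1.1.2.1] NOT true = false
[1.1.2.2] true → true = true
[1.1.2] false OR true = true
[1.1] false AND true = false
[1] NOT false = true
[2] exactly-one(false, true, true) = false
[root] true AND false = false
Overall: false → refused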